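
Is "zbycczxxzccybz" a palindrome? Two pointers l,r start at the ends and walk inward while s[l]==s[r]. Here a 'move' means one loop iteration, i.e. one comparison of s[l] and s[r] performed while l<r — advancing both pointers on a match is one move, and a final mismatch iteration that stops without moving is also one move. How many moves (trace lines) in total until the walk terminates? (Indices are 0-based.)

7 moves

[0,13] 'z'=='z' → l++,r--
[1,12] 'b'=='b' → l++,r--
[2,11] 'y'=='y' → l++,r--
[3,10] 'c'=='c' → l++,r--
[4,9] 'c'=='c' → l++,r--
[5,8] 'z'=='z' → l++,r--
[6,7] 'x'=='x' → l++,r--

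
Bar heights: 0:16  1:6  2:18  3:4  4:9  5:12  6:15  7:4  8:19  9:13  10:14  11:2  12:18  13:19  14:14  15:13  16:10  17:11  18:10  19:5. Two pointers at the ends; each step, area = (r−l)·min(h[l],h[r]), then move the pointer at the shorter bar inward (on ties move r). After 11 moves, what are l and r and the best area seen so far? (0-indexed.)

[0,19] min(16,5)*19=95 best=95 * → r--
[0,18] min(16,10)*18=180 best=180 * → r--
[0,17] min(16,11)*17=187 best=187 * → r--
[0,16] min(16,10)*16=160 best=187 → r--
[0,15] min(16,13)*15=195 best=195 * → r--
[0,14] min(16,14)*14=196 best=196 * → r--
[0,13] min(16,19)*13=208 best=208 * → l++
[1,13] min(6,19)*12=72 best=208 → l++
[2,13] min(18,19)*11=198 best=208 → l++
[3,13] min(4,19)*10=40 best=208 → l++
[4,13] min(9,19)*9=81 best=208 → l++

l=5, r=13, best area=208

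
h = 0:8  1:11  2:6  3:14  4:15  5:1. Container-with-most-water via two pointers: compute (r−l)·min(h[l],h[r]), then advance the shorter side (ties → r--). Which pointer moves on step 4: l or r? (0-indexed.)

l=0 r=5: min(8,1)*5=5 best=5 *, r--
l=0 r=4: min(8,15)*4=32 best=32 *, l++
l=1 r=4: min(11,15)*3=33 best=33 *, l++
l=2 r=4: min(6,15)*2=12 best=33, l++

l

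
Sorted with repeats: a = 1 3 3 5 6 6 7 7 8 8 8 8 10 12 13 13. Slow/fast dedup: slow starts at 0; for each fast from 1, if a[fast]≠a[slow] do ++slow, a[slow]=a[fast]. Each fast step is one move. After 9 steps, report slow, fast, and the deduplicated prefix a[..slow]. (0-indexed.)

(s=0,f=1) a[fast]=3≠a[slow]=1 write a[1]=3 → slow++,fast++
(s=1,f=2) a[fast]=3=a[slow] dup → fast++
(s=1,f=3) a[fast]=5≠a[slow]=3 write a[2]=5 → slow++,fast++
(s=2,f=4) a[fast]=6≠a[slow]=5 write a[3]=6 → slow++,fast++
(s=3,f=5) a[fast]=6=a[slow] dup → fast++
(s=3,f=6) a[fast]=7≠a[slow]=6 write a[4]=7 → slow++,fast++
(s=4,f=7) a[fast]=7=a[slow] dup → fast++
(s=4,f=8) a[fast]=8≠a[slow]=7 write a[5]=8 → slow++,fast++
(s=5,f=9) a[fast]=8=a[slow] dup → fast++

slow=5, fast=10, prefix=[1, 3, 5, 6, 7, 8]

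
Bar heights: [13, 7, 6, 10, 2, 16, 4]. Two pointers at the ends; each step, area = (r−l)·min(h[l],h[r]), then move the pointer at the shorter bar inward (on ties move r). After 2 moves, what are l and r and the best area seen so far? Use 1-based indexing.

[1,7] min(13,4)*6=24 best=24 * → r--
[1,6] min(13,16)*5=65 best=65 * → l++

l=2, r=6, best area=65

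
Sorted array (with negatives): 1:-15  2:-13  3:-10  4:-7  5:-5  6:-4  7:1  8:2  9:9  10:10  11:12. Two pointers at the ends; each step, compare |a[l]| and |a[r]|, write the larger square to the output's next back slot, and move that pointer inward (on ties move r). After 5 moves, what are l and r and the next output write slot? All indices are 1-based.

l=4, r=9, next write slot=6

l=1 r=11: |-15|>|12| out[11]=225, l++
l=2 r=11: |-13|>|12| out[10]=169, l++
l=3 r=11: |-10|<=|12| out[9]=144, r--
l=3 r=10: |-10|<=|10| out[8]=100, r--
l=3 r=9: |-10|>|9| out[7]=100, l++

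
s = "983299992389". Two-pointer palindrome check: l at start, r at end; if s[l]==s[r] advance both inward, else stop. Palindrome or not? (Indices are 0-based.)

palindrome

l=0 r=11: '9'=='9', l++,r--
l=1 r=10: '8'=='8', l++,r--
l=2 r=9: '3'=='3', l++,r--
l=3 r=8: '2'=='2', l++,r--
l=4 r=7: '9'=='9', l++,r--
l=5 r=6: '9'=='9', l++,r--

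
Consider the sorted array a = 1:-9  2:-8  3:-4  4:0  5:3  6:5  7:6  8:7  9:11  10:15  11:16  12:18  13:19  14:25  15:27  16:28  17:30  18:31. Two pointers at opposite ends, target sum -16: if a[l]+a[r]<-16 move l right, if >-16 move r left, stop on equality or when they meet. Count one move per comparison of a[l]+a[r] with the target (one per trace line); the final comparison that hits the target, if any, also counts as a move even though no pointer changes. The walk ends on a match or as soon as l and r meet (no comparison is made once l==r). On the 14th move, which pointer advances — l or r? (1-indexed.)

[1,18] -9+31=22 >-16 → r--
[1,17] -9+30=21 >-16 → r--
[1,16] -9+28=19 >-16 → r--
[1,15] -9+27=18 >-16 → r--
[1,14] -9+25=16 >-16 → r--
[1,13] -9+19=10 >-16 → r--
[1,12] -9+18=9 >-16 → r--
[1,11] -9+16=7 >-16 → r--
[1,10] -9+15=6 >-16 → r--
[1,9] -9+11=2 >-16 → r--
[1,8] -9+7=-2 >-16 → r--
[1,7] -9+6=-3 >-16 → r--
[1,6] -9+5=-4 >-16 → r--
[1,5] -9+3=-6 >-16 → r--

r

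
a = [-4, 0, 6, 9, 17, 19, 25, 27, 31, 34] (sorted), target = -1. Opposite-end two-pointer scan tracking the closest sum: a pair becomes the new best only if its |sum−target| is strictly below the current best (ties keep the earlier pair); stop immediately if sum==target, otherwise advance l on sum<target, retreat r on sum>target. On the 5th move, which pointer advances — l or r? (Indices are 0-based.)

[0,9] -4+34=30 d=31 * → r--
[0,8] -4+31=27 d=28 * → r--
[0,7] -4+27=23 d=24 * → r--
[0,6] -4+25=21 d=22 * → r--
[0,5] -4+19=15 d=16 * → r--

r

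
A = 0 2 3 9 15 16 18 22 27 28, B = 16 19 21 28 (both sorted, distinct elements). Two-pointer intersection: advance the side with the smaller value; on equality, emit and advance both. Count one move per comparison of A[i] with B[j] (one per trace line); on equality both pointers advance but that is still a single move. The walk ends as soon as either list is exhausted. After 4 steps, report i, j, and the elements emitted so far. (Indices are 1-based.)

i=5, j=1, emitted=[]

[i=1,j=1] 0<16 → i++
[i=2,j=1] 2<16 → i++
[i=3,j=1] 3<16 → i++
[i=4,j=1] 9<16 → i++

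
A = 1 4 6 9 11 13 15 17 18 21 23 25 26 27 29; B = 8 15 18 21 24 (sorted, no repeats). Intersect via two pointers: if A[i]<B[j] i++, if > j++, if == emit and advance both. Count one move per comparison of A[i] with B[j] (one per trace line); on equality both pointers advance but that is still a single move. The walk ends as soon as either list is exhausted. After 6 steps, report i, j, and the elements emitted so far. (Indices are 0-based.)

[i=0,j=0] 1<8 → i++
[i=1,j=0] 4<8 → i++
[i=2,j=0] 6<8 → i++
[i=3,j=0] 9>8 → j++
[i=3,j=1] 9<15 → i++
[i=4,j=1] 11<15 → i++

i=5, j=1, emitted=[]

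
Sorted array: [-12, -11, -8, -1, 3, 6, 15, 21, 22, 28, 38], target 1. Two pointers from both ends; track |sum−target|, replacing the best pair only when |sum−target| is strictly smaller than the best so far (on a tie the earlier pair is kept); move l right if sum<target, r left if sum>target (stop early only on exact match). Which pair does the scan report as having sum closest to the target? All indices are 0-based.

l=0 r=10: -12+38=26 d=25 *, r--
l=0 r=9: -12+28=16 d=15 *, r--
l=0 r=8: -12+22=10 d=9 *, r--
l=0 r=7: -12+21=9 d=8 *, r--
l=0 r=6: -12+15=3 d=2 *, r--
l=0 r=5: -12+6=-6 d=7, l++
l=1 r=5: -11+6=-5 d=6, l++
l=2 r=5: -8+6=-2 d=3, l++
l=3 r=5: -1+6=5 d=4, r--
l=3 r=4: -1+3=2 d=1 *, r--

pair (-1, 3) with sum 2 (|Δ|=1)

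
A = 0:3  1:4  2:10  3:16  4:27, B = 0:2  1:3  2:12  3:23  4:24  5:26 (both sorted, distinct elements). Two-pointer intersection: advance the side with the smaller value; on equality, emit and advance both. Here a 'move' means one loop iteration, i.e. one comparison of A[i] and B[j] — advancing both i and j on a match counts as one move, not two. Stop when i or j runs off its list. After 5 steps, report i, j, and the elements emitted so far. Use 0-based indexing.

i=3, j=3, emitted=[3]

i=0 j=0: 3>2, j++
i=0 j=1: 3==3 emit, i++,j++
i=1 j=2: 4<12, i++
i=2 j=2: 10<12, i++
i=3 j=2: 16>12, j++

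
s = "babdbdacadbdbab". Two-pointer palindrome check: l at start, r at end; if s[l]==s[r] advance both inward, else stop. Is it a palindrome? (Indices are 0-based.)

[0,14] 'b'=='b' → l++,r--
[1,13] 'a'=='a' → l++,r--
[2,12] 'b'=='b' → l++,r--
[3,11] 'd'=='d' → l++,r--
[4,10] 'b'=='b' → l++,r--
[5,9] 'd'=='d' → l++,r--
[6,8] 'a'=='a' → l++,r--

palindrome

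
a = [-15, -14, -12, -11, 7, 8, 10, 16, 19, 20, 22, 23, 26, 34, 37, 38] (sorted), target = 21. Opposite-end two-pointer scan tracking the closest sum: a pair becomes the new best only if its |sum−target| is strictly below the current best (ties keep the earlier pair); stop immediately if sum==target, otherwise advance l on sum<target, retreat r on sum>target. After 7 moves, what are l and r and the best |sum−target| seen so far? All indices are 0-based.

[0,15] -15+38=23 d=2 * → r--
[0,14] -15+37=22 d=1 * → r--
[0,13] -15+34=19 d=2 → l++
[1,13] -14+34=20 d=1 → l++
[2,13] -12+34=22 d=1 → r--
[2,12] -12+26=14 d=7 → l++
[3,12] -11+26=15 d=6 → l++

l=4, r=12, best |Δ|=1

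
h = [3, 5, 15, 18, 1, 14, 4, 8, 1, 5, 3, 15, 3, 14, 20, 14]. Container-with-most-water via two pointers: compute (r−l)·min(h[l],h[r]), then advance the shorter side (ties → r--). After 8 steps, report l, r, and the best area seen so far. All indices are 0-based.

l=7, r=14, best area=198

l=0 r=15: min(3,14)*15=45 best=45 *, l++
l=1 r=15: min(5,14)*14=70 best=70 *, l++
l=2 r=15: min(15,14)*13=182 best=182 *, r--
l=2 r=14: min(15,20)*12=180 best=182, l++
l=3 r=14: min(18,20)*11=198 best=198 *, l++
l=4 r=14: min(1,20)*10=10 best=198, l++
l=5 r=14: min(14,20)*9=126 best=198, l++
l=6 r=14: min(4,20)*8=32 best=198, l++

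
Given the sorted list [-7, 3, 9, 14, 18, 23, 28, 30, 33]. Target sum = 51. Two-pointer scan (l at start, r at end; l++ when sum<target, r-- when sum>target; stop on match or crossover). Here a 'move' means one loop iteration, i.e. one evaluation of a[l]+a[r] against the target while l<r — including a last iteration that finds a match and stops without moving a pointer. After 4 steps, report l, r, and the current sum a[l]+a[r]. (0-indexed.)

l=4, r=8, sum=51

l=0 r=8: -7+33=26 <51, l++
l=1 r=8: 3+33=36 <51, l++
l=2 r=8: 9+33=42 <51, l++
l=3 r=8: 14+33=47 <51, l++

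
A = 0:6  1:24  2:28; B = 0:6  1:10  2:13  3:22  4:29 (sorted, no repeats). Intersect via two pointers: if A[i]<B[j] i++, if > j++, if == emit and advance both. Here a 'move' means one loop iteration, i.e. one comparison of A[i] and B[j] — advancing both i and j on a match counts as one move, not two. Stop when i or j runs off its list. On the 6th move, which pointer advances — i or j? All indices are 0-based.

[i=0,j=0] 6==6 emit → i++,j++
[i=1,j=1] 24>10 → j++
[i=1,j=2] 24>13 → j++
[i=1,j=3] 24>22 → j++
[i=1,j=4] 24<29 → i++
[i=2,j=4] 28<29 → i++

i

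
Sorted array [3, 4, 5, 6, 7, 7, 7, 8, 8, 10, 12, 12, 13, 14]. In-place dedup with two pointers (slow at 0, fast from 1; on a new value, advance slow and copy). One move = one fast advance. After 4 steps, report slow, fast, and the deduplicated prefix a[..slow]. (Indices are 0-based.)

slow=0 fast=1: a[fast]=4≠a[slow]=3 write a[1]=4, slow++,fast++
slow=1 fast=2: a[fast]=5≠a[slow]=4 write a[2]=5, slow++,fast++
slow=2 fast=3: a[fast]=6≠a[slow]=5 write a[3]=6, slow++,fast++
slow=3 fast=4: a[fast]=7≠a[slow]=6 write a[4]=7, slow++,fast++

slow=4, fast=5, prefix=[3, 4, 5, 6, 7]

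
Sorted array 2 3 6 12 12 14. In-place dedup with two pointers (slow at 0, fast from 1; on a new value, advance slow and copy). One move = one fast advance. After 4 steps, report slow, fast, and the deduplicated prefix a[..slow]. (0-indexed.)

slow=3, fast=5, prefix=[2, 3, 6, 12]

slow=0 fast=1: a[fast]=3≠a[slow]=2 write a[1]=3, slow++,fast++
slow=1 fast=2: a[fast]=6≠a[slow]=3 write a[2]=6, slow++,fast++
slow=2 fast=3: a[fast]=12≠a[slow]=6 write a[3]=12, slow++,fast++
slow=3 fast=4: a[fast]=12=a[slow] dup, fast++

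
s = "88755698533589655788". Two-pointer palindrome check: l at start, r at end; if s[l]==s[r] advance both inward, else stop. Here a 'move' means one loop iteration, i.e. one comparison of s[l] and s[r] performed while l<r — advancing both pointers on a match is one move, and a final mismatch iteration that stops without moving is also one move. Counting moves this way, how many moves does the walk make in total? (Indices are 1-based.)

l=1 r=20: '8'=='8', l++,r--
l=2 r=19: '8'=='8', l++,r--
l=3 r=18: '7'=='7', l++,r--
l=4 r=17: '5'=='5', l++,r--
l=5 r=16: '5'=='5', l++,r--
l=6 r=15: '6'=='6', l++,r--
l=7 r=14: '9'=='9', l++,r--
l=8 r=13: '8'=='8', l++,r--
l=9 r=12: '5'=='5', l++,r--
l=10 r=11: '3'=='3', l++,r--

10 moves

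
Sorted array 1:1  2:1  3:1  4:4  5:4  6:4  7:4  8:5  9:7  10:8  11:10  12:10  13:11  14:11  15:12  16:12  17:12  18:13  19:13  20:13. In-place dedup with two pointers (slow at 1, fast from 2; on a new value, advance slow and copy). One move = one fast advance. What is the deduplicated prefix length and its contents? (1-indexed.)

slow=1 fast=2: a[fast]=1=a[slow] dup, fast++
slow=1 fast=3: a[fast]=1=a[slow] dup, fast++
slow=1 fast=4: a[fast]=4≠a[slow]=1 write a[2]=4, slow++,fast++
slow=2 fast=5: a[fast]=4=a[slow] dup, fast++
slow=2 fast=6: a[fast]=4=a[slow] dup, fast++
slow=2 fast=7: a[fast]=4=a[slow] dup, fast++
slow=2 fast=8: a[fast]=5≠a[slow]=4 write a[3]=5, slow++,fast++
slow=3 fast=9: a[fast]=7≠a[slow]=5 write a[4]=7, slow++,fast++
slow=4 fast=10: a[fast]=8≠a[slow]=7 write a[5]=8, slow++,fast++
slow=5 fast=11: a[fast]=10≠a[slow]=8 write a[6]=10, slow++,fast++
slow=6 fast=12: a[fast]=10=a[slow] dup, fast++
slow=6 fast=13: a[fast]=11≠a[slow]=10 write a[7]=11, slow++,fast++
slow=7 fast=14: a[fast]=11=a[slow] dup, fast++
slow=7 fast=15: a[fast]=12≠a[slow]=11 write a[8]=12, slow++,fast++
slow=8 fast=16: a[fast]=12=a[slow] dup, fast++
slow=8 fast=17: a[fast]=12=a[slow] dup, fast++
slow=8 fast=18: a[fast]=13≠a[slow]=12 write a[9]=13, slow++,fast++
slow=9 fast=19: a[fast]=13=a[slow] dup, fast++
slow=9 fast=20: a[fast]=13=a[slow] dup, fast++

length 9; prefix = [1, 4, 5, 7, 8, 10, 11, 12, 13]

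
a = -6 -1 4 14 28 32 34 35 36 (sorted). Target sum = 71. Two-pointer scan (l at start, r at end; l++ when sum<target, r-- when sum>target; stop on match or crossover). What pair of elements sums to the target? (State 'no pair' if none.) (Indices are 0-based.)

(35, 36)

l=0 r=8: -6+36=30 <71, l++
l=1 r=8: -1+36=35 <71, l++
l=2 r=8: 4+36=40 <71, l++
l=3 r=8: 14+36=50 <71, l++
l=4 r=8: 28+36=64 <71, l++
l=5 r=8: 32+36=68 <71, l++
l=6 r=8: 34+36=70 <71, l++
l=7 r=8: 35+36=71, found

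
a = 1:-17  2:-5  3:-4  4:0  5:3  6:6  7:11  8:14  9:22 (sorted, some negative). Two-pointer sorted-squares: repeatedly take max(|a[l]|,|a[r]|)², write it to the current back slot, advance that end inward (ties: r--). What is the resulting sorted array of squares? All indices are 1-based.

[1,9] |-17|<=|22| out[9]=484 → r--
[1,8] |-17|>|14| out[8]=289 → l++
[2,8] |-5|<=|14| out[7]=196 → r--
[2,7] |-5|<=|11| out[6]=121 → r--
[2,6] |-5|<=|6| out[5]=36 → r--
[2,5] |-5|>|3| out[4]=25 → l++
[3,5] |-4|>|3| out[3]=16 → l++
[4,5] |0|<=|3| out[2]=9 → r--
[4,4] |0|<=|0| out[1]=0 → r--

[0, 9, 16, 25, 36, 121, 196, 289, 484]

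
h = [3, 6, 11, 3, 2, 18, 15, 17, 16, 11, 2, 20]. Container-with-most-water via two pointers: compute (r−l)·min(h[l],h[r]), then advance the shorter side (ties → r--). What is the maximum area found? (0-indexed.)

max area = 108

l=0 r=11: min(3,20)*11=33 best=33 *, l++
l=1 r=11: min(6,20)*10=60 best=60 *, l++
l=2 r=11: min(11,20)*9=99 best=99 *, l++
l=3 r=11: min(3,20)*8=24 best=99, l++
l=4 r=11: min(2,20)*7=14 best=99, l++
l=5 r=11: min(18,20)*6=108 best=108 *, l++
l=6 r=11: min(15,20)*5=75 best=108, l++
l=7 r=11: min(17,20)*4=68 best=108, l++
l=8 r=11: min(16,20)*3=48 best=108, l++
l=9 r=11: min(11,20)*2=22 best=108, l++
l=10 r=11: min(2,20)*1=2 best=108, l++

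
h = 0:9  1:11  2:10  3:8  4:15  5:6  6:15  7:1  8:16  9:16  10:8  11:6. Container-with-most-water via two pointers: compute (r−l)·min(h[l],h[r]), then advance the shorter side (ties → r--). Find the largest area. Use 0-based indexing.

max area = 88

l=0 r=11: min(9,6)*11=66 best=66 *, r--
l=0 r=10: min(9,8)*10=80 best=80 *, r--
l=0 r=9: min(9,16)*9=81 best=81 *, l++
l=1 r=9: min(11,16)*8=88 best=88 *, l++
l=2 r=9: min(10,16)*7=70 best=88, l++
l=3 r=9: min(8,16)*6=48 best=88, l++
l=4 r=9: min(15,16)*5=75 best=88, l++
l=5 r=9: min(6,16)*4=24 best=88, l++
l=6 r=9: min(15,16)*3=45 best=88, l++
l=7 r=9: min(1,16)*2=2 best=88, l++
l=8 r=9: min(16,16)*1=16 best=88, r--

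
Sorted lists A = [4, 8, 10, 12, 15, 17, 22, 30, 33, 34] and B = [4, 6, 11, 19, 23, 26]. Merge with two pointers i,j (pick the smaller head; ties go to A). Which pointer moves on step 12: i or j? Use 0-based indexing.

j

[i=0,j=0] A[i]=4<=B[j]=4 take 4 → i++
[i=1,j=0] A[i]=8>B[j]=4 take 4 → j++
[i=1,j=1] A[i]=8>B[j]=6 take 6 → j++
[i=1,j=2] A[i]=8<=B[j]=11 take 8 → i++
[i=2,j=2] A[i]=10<=B[j]=11 take 10 → i++
[i=3,j=2] A[i]=12>B[j]=11 take 11 → j++
[i=3,j=3] A[i]=12<=B[j]=19 take 12 → i++
[i=4,j=3] A[i]=15<=B[j]=19 take 15 → i++
[i=5,j=3] A[i]=17<=B[j]=19 take 17 → i++
[i=6,j=3] A[i]=22>B[j]=19 take 19 → j++
[i=6,j=4] A[i]=22<=B[j]=23 take 22 → i++
[i=7,j=4] A[i]=30>B[j]=23 take 23 → j++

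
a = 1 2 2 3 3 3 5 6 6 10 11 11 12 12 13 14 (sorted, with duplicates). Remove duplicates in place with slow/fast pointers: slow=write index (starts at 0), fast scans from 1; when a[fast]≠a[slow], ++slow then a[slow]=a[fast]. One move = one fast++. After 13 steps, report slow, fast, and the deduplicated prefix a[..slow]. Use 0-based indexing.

slow=7, fast=14, prefix=[1, 2, 3, 5, 6, 10, 11, 12]

slow=0 fast=1: a[fast]=2≠a[slow]=1 write a[1]=2, slow++,fast++
slow=1 fast=2: a[fast]=2=a[slow] dup, fast++
slow=1 fast=3: a[fast]=3≠a[slow]=2 write a[2]=3, slow++,fast++
slow=2 fast=4: a[fast]=3=a[slow] dup, fast++
slow=2 fast=5: a[fast]=3=a[slow] dup, fast++
slow=2 fast=6: a[fast]=5≠a[slow]=3 write a[3]=5, slow++,fast++
slow=3 fast=7: a[fast]=6≠a[slow]=5 write a[4]=6, slow++,fast++
slow=4 fast=8: a[fast]=6=a[slow] dup, fast++
slow=4 fast=9: a[fast]=10≠a[slow]=6 write a[5]=10, slow++,fast++
slow=5 fast=10: a[fast]=11≠a[slow]=10 write a[6]=11, slow++,fast++
slow=6 fast=11: a[fast]=11=a[slow] dup, fast++
slow=6 fast=12: a[fast]=12≠a[slow]=11 write a[7]=12, slow++,fast++
slow=7 fast=13: a[fast]=12=a[slow] dup, fast++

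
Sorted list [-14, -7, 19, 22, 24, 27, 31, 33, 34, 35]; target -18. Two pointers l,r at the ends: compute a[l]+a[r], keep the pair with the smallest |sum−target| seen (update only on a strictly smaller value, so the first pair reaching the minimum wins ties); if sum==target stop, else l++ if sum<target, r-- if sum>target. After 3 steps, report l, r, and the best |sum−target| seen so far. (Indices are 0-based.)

l=0, r=6, best |Δ|=37

l=0 r=9: -14+35=21 d=39 *, r--
l=0 r=8: -14+34=20 d=38 *, r--
l=0 r=7: -14+33=19 d=37 *, r--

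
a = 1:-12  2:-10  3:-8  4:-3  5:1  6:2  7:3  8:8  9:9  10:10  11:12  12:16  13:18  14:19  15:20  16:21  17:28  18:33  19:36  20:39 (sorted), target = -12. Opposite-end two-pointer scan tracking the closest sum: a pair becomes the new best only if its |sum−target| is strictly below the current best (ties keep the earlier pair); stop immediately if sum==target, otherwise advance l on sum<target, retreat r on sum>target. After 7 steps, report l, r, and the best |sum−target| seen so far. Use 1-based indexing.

l=1 r=20: -12+39=27 d=39 *, r--
l=1 r=19: -12+36=24 d=36 *, r--
l=1 r=18: -12+33=21 d=33 *, r--
l=1 r=17: -12+28=16 d=28 *, r--
l=1 r=16: -12+21=9 d=21 *, r--
l=1 r=15: -12+20=8 d=20 *, r--
l=1 r=14: -12+19=7 d=19 *, r--

l=1, r=13, best |Δ|=19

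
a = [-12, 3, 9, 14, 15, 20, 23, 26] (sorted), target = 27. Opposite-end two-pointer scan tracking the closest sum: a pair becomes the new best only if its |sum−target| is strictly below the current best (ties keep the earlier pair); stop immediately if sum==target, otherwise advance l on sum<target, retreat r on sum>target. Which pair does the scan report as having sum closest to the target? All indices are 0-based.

pair (3, 23) with sum 26 (|Δ|=1)

[0,7] -12+26=14 d=13 * → l++
[1,7] 3+26=29 d=2 * → r--
[1,6] 3+23=26 d=1 * → l++
[2,6] 9+23=32 d=5 → r--
[2,5] 9+20=29 d=2 → r--
[2,4] 9+15=24 d=3 → l++
[3,4] 14+15=29 d=2 → r--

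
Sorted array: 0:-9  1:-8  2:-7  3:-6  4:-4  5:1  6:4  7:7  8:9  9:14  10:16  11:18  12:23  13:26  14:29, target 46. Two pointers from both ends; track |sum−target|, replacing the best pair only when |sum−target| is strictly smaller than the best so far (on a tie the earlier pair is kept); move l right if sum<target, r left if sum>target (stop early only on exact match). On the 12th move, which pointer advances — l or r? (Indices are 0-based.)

[0,14] -9+29=20 d=26 * → l++
[1,14] -8+29=21 d=25 * → l++
[2,14] -7+29=22 d=24 * → l++
[3,14] -6+29=23 d=23 * → l++
[4,14] -4+29=25 d=21 * → l++
[5,14] 1+29=30 d=16 * → l++
[6,14] 4+29=33 d=13 * → l++
[7,14] 7+29=36 d=10 * → l++
[8,14] 9+29=38 d=8 * → l++
[9,14] 14+29=43 d=3 * → l++
[10,14] 16+29=45 d=1 * → l++
[11,14] 18+29=47 d=1 → r--

r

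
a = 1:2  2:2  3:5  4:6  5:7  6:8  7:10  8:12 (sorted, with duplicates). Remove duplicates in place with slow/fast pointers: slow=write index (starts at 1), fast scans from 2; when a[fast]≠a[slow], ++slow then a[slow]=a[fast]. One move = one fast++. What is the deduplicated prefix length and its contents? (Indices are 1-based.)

length 7; prefix = [2, 5, 6, 7, 8, 10, 12]

slow=1 fast=2: a[fast]=2=a[slow] dup, fast++
slow=1 fast=3: a[fast]=5≠a[slow]=2 write a[2]=5, slow++,fast++
slow=2 fast=4: a[fast]=6≠a[slow]=5 write a[3]=6, slow++,fast++
slow=3 fast=5: a[fast]=7≠a[slow]=6 write a[4]=7, slow++,fast++
slow=4 fast=6: a[fast]=8≠a[slow]=7 write a[5]=8, slow++,fast++
slow=5 fast=7: a[fast]=10≠a[slow]=8 write a[6]=10, slow++,fast++
slow=6 fast=8: a[fast]=12≠a[slow]=10 write a[7]=12, slow++,fast++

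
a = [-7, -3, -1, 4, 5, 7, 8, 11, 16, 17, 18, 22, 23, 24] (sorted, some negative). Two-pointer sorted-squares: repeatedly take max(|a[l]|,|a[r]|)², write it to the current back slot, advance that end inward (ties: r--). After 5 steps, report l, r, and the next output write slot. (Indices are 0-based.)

l=0, r=8, next write slot=8

l=0 r=13: |-7|<=|24| out[13]=576, r--
l=0 r=12: |-7|<=|23| out[12]=529, r--
l=0 r=11: |-7|<=|22| out[11]=484, r--
l=0 r=10: |-7|<=|18| out[10]=324, r--
l=0 r=9: |-7|<=|17| out[9]=289, r--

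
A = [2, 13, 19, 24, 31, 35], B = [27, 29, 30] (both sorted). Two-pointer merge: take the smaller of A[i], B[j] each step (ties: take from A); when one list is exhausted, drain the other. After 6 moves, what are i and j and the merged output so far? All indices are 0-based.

[i=0,j=0] A[i]=2<=B[j]=27 take 2 → i++
[i=1,j=0] A[i]=13<=B[j]=27 take 13 → i++
[i=2,j=0] A[i]=19<=B[j]=27 take 19 → i++
[i=3,j=0] A[i]=24<=B[j]=27 take 24 → i++
[i=4,j=0] A[i]=31>B[j]=27 take 27 → j++
[i=4,j=1] A[i]=31>B[j]=29 take 29 → j++

i=4, j=2, merged so far=[2, 13, 19, 24, 27, 29]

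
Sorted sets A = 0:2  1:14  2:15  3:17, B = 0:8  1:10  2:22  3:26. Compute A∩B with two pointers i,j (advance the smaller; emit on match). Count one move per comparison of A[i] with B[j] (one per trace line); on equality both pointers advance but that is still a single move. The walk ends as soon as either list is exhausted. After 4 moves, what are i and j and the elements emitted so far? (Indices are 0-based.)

i=2, j=2, emitted=[]

[i=0,j=0] 2<8 → i++
[i=1,j=0] 14>8 → j++
[i=1,j=1] 14>10 → j++
[i=1,j=2] 14<22 → i++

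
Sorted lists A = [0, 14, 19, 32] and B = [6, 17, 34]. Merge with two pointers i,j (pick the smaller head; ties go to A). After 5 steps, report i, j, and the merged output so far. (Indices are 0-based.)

i=3, j=2, merged so far=[0, 6, 14, 17, 19]

[i=0,j=0] A[i]=0<=B[j]=6 take 0 → i++
[i=1,j=0] A[i]=14>B[j]=6 take 6 → j++
[i=1,j=1] A[i]=14<=B[j]=17 take 14 → i++
[i=2,j=1] A[i]=19>B[j]=17 take 17 → j++
[i=2,j=2] A[i]=19<=B[j]=34 take 19 → i++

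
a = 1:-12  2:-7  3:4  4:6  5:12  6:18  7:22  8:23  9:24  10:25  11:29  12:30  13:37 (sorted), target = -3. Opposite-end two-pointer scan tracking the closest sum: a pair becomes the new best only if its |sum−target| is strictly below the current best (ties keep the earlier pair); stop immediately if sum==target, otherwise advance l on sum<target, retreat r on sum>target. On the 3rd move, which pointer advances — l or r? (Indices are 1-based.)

[1,13] -12+37=25 d=28 * → r--
[1,12] -12+30=18 d=21 * → r--
[1,11] -12+29=17 d=20 * → r--

r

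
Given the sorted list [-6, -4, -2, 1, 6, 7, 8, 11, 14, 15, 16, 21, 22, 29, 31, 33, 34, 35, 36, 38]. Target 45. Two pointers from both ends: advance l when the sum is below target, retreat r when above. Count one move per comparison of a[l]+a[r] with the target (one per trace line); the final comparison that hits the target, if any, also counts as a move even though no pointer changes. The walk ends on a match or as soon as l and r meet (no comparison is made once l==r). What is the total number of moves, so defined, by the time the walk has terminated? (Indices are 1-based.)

6 moves

l=1 r=20: -6+38=32 <45, l++
l=2 r=20: -4+38=34 <45, l++
l=3 r=20: -2+38=36 <45, l++
l=4 r=20: 1+38=39 <45, l++
l=5 r=20: 6+38=44 <45, l++
l=6 r=20: 7+38=45, found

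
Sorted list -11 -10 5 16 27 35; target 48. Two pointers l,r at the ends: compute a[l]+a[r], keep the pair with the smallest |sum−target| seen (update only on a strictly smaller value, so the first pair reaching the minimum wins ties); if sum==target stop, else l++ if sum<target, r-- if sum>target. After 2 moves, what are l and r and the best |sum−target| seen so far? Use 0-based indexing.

[0,5] -11+35=24 d=24 * → l++
[1,5] -10+35=25 d=23 * → l++

l=2, r=5, best |Δ|=23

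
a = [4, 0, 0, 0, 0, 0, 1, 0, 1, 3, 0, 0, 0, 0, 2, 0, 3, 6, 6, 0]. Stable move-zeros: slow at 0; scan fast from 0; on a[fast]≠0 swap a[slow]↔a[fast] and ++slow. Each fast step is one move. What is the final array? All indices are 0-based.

[4, 1, 1, 3, 2, 3, 6, 6, 0, 0, 0, 0, 0, 0, 0, 0, 0, 0, 0, 0]

(s=0,f=0) a[fast]=4≠0 swap→a[0]=4 → slow++,fast++
(s=1,f=1) a[fast]=0 → fast++
(s=1,f=2) a[fast]=0 → fast++
(s=1,f=3) a[fast]=0 → fast++
(s=1,f=4) a[fast]=0 → fast++
(s=1,f=5) a[fast]=0 → fast++
(s=1,f=6) a[fast]=1≠0 swap→a[1]=1 → slow++,fast++
(s=2,f=7) a[fast]=0 → fast++
(s=2,f=8) a[fast]=1≠0 swap→a[2]=1 → slow++,fast++
(s=3,f=9) a[fast]=3≠0 swap→a[3]=3 → slow++,fast++
(s=4,f=10) a[fast]=0 → fast++
(s=4,f=11) a[fast]=0 → fast++
(s=4,f=12) a[fast]=0 → fast++
(s=4,f=13) a[fast]=0 → fast++
(s=4,f=14) a[fast]=2≠0 swap→a[4]=2 → slow++,fast++
(s=5,f=15) a[fast]=0 → fast++
(s=5,f=16) a[fast]=3≠0 swap→a[5]=3 → slow++,fast++
(s=6,f=17) a[fast]=6≠0 swap→a[6]=6 → slow++,fast++
(s=7,f=18) a[fast]=6≠0 swap→a[7]=6 → slow++,fast++
(s=8,f=19) a[fast]=0 → fast++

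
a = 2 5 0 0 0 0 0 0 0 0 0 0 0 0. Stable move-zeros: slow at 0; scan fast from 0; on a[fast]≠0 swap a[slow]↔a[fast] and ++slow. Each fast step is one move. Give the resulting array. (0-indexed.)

slow=0 fast=0: a[fast]=2≠0 swap→a[0]=2, slow++,fast++
slow=1 fast=1: a[fast]=5≠0 swap→a[1]=5, slow++,fast++
slow=2 fast=2: a[fast]=0, fast++
slow=2 fast=3: a[fast]=0, fast++
slow=2 fast=4: a[fast]=0, fast++
slow=2 fast=5: a[fast]=0, fast++
slow=2 fast=6: a[fast]=0, fast++
slow=2 fast=7: a[fast]=0, fast++
slow=2 fast=8: a[fast]=0, fast++
slow=2 fast=9: a[fast]=0, fast++
slow=2 fast=10: a[fast]=0, fast++
slow=2 fast=11: a[fast]=0, fast++
slow=2 fast=12: a[fast]=0, fast++
slow=2 fast=13: a[fast]=0, fast++

[2, 5, 0, 0, 0, 0, 0, 0, 0, 0, 0, 0, 0, 0]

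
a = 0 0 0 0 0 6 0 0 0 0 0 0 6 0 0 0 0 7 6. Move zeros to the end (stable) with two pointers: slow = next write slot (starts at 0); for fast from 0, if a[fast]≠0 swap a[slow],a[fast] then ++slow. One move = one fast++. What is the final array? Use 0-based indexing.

slow=0 fast=0: a[fast]=0, fast++
slow=0 fast=1: a[fast]=0, fast++
slow=0 fast=2: a[fast]=0, fast++
slow=0 fast=3: a[fast]=0, fast++
slow=0 fast=4: a[fast]=0, fast++
slow=0 fast=5: a[fast]=6≠0 swap→a[0]=6, slow++,fast++
slow=1 fast=6: a[fast]=0, fast++
slow=1 fast=7: a[fast]=0, fast++
slow=1 fast=8: a[fast]=0, fast++
slow=1 fast=9: a[fast]=0, fast++
slow=1 fast=10: a[fast]=0, fast++
slow=1 fast=11: a[fast]=0, fast++
slow=1 fast=12: a[fast]=6≠0 swap→a[1]=6, slow++,fast++
slow=2 fast=13: a[fast]=0, fast++
slow=2 fast=14: a[fast]=0, fast++
slow=2 fast=15: a[fast]=0, fast++
slow=2 fast=16: a[fast]=0, fast++
slow=2 fast=17: a[fast]=7≠0 swap→a[2]=7, slow++,fast++
slow=3 fast=18: a[fast]=6≠0 swap→a[3]=6, slow++,fast++

[6, 6, 7, 6, 0, 0, 0, 0, 0, 0, 0, 0, 0, 0, 0, 0, 0, 0, 0]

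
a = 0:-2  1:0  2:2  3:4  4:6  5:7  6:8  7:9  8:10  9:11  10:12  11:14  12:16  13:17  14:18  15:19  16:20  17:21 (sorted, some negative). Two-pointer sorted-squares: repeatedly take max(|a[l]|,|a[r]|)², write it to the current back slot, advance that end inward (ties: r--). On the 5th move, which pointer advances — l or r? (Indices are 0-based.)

r

l=0 r=17: |-2|<=|21| out[17]=441, r--
l=0 r=16: |-2|<=|20| out[16]=400, r--
l=0 r=15: |-2|<=|19| out[15]=361, r--
l=0 r=14: |-2|<=|18| out[14]=324, r--
l=0 r=13: |-2|<=|17| out[13]=289, r--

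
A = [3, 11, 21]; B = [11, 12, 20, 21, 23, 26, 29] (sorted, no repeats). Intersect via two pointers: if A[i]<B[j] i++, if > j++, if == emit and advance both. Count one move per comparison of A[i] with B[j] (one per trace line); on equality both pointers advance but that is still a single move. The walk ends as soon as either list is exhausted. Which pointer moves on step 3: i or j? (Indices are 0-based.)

[i=0,j=0] 3<11 → i++
[i=1,j=0] 11==11 emit → i++,j++
[i=2,j=1] 21>12 → j++

j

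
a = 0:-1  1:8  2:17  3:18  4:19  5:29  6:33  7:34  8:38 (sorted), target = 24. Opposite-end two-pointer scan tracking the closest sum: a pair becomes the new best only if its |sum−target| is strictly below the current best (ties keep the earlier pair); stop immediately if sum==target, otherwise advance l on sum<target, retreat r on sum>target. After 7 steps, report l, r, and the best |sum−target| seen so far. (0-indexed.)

l=1, r=2, best |Δ|=2

[0,8] -1+38=37 d=13 * → r--
[0,7] -1+34=33 d=9 * → r--
[0,6] -1+33=32 d=8 * → r--
[0,5] -1+29=28 d=4 * → r--
[0,4] -1+19=18 d=6 → l++
[1,4] 8+19=27 d=3 * → r--
[1,3] 8+18=26 d=2 * → r--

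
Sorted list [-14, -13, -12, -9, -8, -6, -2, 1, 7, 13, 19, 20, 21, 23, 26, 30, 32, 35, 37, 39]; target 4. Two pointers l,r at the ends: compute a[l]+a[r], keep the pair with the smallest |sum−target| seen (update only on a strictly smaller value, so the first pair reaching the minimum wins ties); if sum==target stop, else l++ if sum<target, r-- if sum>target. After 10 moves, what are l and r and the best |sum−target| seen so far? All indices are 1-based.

l=1 r=20: -14+39=25 d=21 *, r--
l=1 r=19: -14+37=23 d=19 *, r--
l=1 r=18: -14+35=21 d=17 *, r--
l=1 r=17: -14+32=18 d=14 *, r--
l=1 r=16: -14+30=16 d=12 *, r--
l=1 r=15: -14+26=12 d=8 *, r--
l=1 r=14: -14+23=9 d=5 *, r--
l=1 r=13: -14+21=7 d=3 *, r--
l=1 r=12: -14+20=6 d=2 *, r--
l=1 r=11: -14+19=5 d=1 *, r--

l=1, r=10, best |Δ|=1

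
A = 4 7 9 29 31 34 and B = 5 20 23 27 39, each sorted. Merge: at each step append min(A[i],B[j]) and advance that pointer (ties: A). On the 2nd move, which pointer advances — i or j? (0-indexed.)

j

[i=0,j=0] A[i]=4<=B[j]=5 take 4 → i++
[i=1,j=0] A[i]=7>B[j]=5 take 5 → j++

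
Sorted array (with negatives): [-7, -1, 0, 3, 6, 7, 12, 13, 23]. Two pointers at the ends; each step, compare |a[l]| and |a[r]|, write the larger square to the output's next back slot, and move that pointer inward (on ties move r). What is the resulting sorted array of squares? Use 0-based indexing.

[0, 1, 9, 36, 49, 49, 144, 169, 529]

l=0 r=8: |-7|<=|23| out[8]=529, r--
l=0 r=7: |-7|<=|13| out[7]=169, r--
l=0 r=6: |-7|<=|12| out[6]=144, r--
l=0 r=5: |-7|<=|7| out[5]=49, r--
l=0 r=4: |-7|>|6| out[4]=49, l++
l=1 r=4: |-1|<=|6| out[3]=36, r--
l=1 r=3: |-1|<=|3| out[2]=9, r--
l=1 r=2: |-1|>|0| out[1]=1, l++
l=2 r=2: |0|<=|0| out[0]=0, r--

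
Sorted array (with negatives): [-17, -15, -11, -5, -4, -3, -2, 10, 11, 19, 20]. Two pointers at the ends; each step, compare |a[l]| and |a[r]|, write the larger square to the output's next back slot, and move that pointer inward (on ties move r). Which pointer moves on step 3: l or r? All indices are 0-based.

l

l=0 r=10: |-17|<=|20| out[10]=400, r--
l=0 r=9: |-17|<=|19| out[9]=361, r--
l=0 r=8: |-17|>|11| out[8]=289, l++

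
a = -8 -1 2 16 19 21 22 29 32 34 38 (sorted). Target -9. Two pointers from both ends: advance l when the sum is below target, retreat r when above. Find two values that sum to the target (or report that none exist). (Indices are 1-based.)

(-8, -1)

[1,11] -8+38=30 >-9 → r--
[1,10] -8+34=26 >-9 → r--
[1,9] -8+32=24 >-9 → r--
[1,8] -8+29=21 >-9 → r--
[1,7] -8+22=14 >-9 → r--
[1,6] -8+21=13 >-9 → r--
[1,5] -8+19=11 >-9 → r--
[1,4] -8+16=8 >-9 → r--
[1,3] -8+2=-6 >-9 → r--
[1,2] -8+-1=-9 → found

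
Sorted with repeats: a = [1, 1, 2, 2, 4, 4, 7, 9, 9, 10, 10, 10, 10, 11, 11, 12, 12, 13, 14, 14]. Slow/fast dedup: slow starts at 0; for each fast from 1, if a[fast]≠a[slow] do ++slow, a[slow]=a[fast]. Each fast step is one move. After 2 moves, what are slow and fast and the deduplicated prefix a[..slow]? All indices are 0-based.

slow=1, fast=3, prefix=[1, 2]

slow=0 fast=1: a[fast]=1=a[slow] dup, fast++
slow=0 fast=2: a[fast]=2≠a[slow]=1 write a[1]=2, slow++,fast++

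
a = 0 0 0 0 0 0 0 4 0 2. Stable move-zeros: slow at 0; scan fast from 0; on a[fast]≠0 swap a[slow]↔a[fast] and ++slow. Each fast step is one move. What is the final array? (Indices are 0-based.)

slow=0 fast=0: a[fast]=0, fast++
slow=0 fast=1: a[fast]=0, fast++
slow=0 fast=2: a[fast]=0, fast++
slow=0 fast=3: a[fast]=0, fast++
slow=0 fast=4: a[fast]=0, fast++
slow=0 fast=5: a[fast]=0, fast++
slow=0 fast=6: a[fast]=0, fast++
slow=0 fast=7: a[fast]=4≠0 swap→a[0]=4, slow++,fast++
slow=1 fast=8: a[fast]=0, fast++
slow=1 fast=9: a[fast]=2≠0 swap→a[1]=2, slow++,fast++

[4, 2, 0, 0, 0, 0, 0, 0, 0, 0]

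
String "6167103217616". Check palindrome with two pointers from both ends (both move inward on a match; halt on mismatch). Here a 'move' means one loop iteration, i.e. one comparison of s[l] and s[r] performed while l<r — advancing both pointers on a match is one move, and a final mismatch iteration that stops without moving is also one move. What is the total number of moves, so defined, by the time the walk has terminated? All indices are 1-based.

[1,13] '6'=='6' → l++,r--
[2,12] '1'=='1' → l++,r--
[3,11] '6'=='6' → l++,r--
[4,10] '7'=='7' → l++,r--
[5,9] '1'=='1' → l++,r--
[6,8] '0'!='2' → stop

6 moves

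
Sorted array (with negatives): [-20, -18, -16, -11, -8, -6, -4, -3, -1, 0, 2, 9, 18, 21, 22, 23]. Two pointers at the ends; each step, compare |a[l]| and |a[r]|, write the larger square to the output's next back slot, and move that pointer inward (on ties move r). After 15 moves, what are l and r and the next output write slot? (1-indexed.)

l=1 r=16: |-20|<=|23| out[16]=529, r--
l=1 r=15: |-20|<=|22| out[15]=484, r--
l=1 r=14: |-20|<=|21| out[14]=441, r--
l=1 r=13: |-20|>|18| out[13]=400, l++
l=2 r=13: |-18|<=|18| out[12]=324, r--
l=2 r=12: |-18|>|9| out[11]=324, l++
l=3 r=12: |-16|>|9| out[10]=256, l++
l=4 r=12: |-11|>|9| out[9]=121, l++
l=5 r=12: |-8|<=|9| out[8]=81, r--
l=5 r=11: |-8|>|2| out[7]=64, l++
l=6 r=11: |-6|>|2| out[6]=36, l++
l=7 r=11: |-4|>|2| out[5]=16, l++
l=8 r=11: |-3|>|2| out[4]=9, l++
l=9 r=11: |-1|<=|2| out[3]=4, r--
l=9 r=10: |-1|>|0| out[2]=1, l++

l=10, r=10, next write slot=1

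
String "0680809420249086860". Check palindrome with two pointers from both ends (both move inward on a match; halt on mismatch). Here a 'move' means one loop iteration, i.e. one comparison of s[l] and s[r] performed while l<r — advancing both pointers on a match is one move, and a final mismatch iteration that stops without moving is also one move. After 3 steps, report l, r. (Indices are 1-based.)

l=4, r=16

[1,19] '0'=='0' → l++,r--
[2,18] '6'=='6' → l++,r--
[3,17] '8'=='8' → l++,r--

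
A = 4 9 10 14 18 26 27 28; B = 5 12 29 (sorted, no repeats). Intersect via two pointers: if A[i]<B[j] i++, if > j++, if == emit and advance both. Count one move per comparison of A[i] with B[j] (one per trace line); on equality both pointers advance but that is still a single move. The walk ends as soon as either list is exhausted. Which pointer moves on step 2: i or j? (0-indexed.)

i=0 j=0: 4<5, i++
i=1 j=0: 9>5, j++

j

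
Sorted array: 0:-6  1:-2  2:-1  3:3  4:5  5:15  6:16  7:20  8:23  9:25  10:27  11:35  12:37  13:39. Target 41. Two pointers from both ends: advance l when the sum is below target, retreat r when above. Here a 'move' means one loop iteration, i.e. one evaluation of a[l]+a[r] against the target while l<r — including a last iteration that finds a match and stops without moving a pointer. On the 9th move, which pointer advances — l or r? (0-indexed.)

r

[0,13] -6+39=33 <41 → l++
[1,13] -2+39=37 <41 → l++
[2,13] -1+39=38 <41 → l++
[3,13] 3+39=42 >41 → r--
[3,12] 3+37=40 <41 → l++
[4,12] 5+37=42 >41 → r--
[4,11] 5+35=40 <41 → l++
[5,11] 15+35=50 >41 → r--
[5,10] 15+27=42 >41 → r--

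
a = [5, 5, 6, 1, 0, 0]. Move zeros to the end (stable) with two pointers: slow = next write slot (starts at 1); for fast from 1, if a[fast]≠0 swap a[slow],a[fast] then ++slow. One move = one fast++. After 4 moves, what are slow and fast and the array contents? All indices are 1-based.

slow=5, fast=5, a=[5, 5, 6, 1, 0, 0]

(s=1,f=1) a[fast]=5≠0 swap→a[1]=5 → slow++,fast++
(s=2,f=2) a[fast]=5≠0 swap→a[2]=5 → slow++,fast++
(s=3,f=3) a[fast]=6≠0 swap→a[3]=6 → slow++,fast++
(s=4,f=4) a[fast]=1≠0 swap→a[4]=1 → slow++,fast++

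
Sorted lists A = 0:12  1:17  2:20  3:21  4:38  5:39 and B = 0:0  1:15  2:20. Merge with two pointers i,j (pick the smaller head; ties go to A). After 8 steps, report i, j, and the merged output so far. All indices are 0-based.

i=5, j=3, merged so far=[0, 12, 15, 17, 20, 20, 21, 38]

i=0 j=0: A[i]=12>B[j]=0 take 0, j++
i=0 j=1: A[i]=12<=B[j]=15 take 12, i++
i=1 j=1: A[i]=17>B[j]=15 take 15, j++
i=1 j=2: A[i]=17<=B[j]=20 take 17, i++
i=2 j=2: A[i]=20<=B[j]=20 take 20, i++
i=3 j=2: A[i]=21>B[j]=20 take 20, j++
i=3 j=3: B done, take A[i]=21, i++
i=4 j=3: B done, take A[i]=38, i++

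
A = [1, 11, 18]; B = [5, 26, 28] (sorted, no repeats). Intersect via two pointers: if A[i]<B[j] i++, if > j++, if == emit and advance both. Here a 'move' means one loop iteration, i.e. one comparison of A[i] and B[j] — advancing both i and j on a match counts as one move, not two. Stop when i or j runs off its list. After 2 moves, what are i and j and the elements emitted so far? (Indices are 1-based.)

i=1 j=1: 1<5, i++
i=2 j=1: 11>5, j++

i=2, j=2, emitted=[]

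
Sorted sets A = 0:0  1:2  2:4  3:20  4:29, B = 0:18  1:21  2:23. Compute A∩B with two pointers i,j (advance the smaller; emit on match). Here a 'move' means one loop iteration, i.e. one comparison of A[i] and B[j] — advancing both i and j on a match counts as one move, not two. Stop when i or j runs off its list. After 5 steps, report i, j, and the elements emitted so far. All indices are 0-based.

i=4, j=1, emitted=[]

[i=0,j=0] 0<18 → i++
[i=1,j=0] 2<18 → i++
[i=2,j=0] 4<18 → i++
[i=3,j=0] 20>18 → j++
[i=3,j=1] 20<21 → i++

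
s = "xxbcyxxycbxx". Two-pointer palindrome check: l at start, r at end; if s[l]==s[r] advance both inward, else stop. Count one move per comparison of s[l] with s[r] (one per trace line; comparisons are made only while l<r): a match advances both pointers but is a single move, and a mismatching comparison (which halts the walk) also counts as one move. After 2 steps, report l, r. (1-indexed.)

[1,12] 'x'=='x' → l++,r--
[2,11] 'x'=='x' → l++,r--

l=3, r=10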